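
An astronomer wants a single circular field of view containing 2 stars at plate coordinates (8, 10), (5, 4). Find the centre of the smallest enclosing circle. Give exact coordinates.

The smallest circle enclosing two points has them as diameter endpoints.
Centre = midpoint = (6.5, 7); r² = |(8, 10)−(5, 4)|²/4 = 45/4 = 11.25.
Centre = (6.5, 7).

(6.5, 7)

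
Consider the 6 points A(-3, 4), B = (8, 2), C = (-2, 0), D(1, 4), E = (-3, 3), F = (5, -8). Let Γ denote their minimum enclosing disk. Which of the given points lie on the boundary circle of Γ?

The minimum enclosing circle is determined by three boundary points: A, B, F.
Their circumcentre is (97/58, -45/29) with r² = 177125/3364.
The farthest remaining point E is at distance² 143137/3364 ≤ 177125/3364.
The points at distance exactly r from the centre are A, B, F — 3 points.

A, B, F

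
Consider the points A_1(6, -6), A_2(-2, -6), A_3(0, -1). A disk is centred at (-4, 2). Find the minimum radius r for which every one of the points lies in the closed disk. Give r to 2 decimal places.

12.81

The required radius is the distance from (-4, 2) to the farthest point.
Squared distances: 164, 68, 25.
Maximum is 164, attained at A_1.
r = √164 ≈ 12.81.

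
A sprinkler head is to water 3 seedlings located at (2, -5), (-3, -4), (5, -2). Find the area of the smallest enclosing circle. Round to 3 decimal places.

53.407

Call the three points A, B, C in the order given.
Side lengths²: AB² = 26, AC² = 18, BC² = 68.
Since BC² = 68 ≥ 26 + 18 = 44, the angle opposite BC is not acute, so the smallest enclosing circle has BC as diameter.
Centre = midpoint of BC = (1, -3), r² = 68/4 = 17.
Area = π·r² = π·17 ≈ 53.407.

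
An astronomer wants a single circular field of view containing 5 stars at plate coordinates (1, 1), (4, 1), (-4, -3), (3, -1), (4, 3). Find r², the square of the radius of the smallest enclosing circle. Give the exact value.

The farthest pair is (-4, -3)–(4, 3) with squared distance 100. The circle on this segment as diameter has centre (0, 0) and r² = 100/4 = 25.
Check (1, 1): distance² to centre = 2 ≤ 25, so it lies inside.
All remaining points lie in this disk, and no smaller disk contains both endpoints, so this is the minimum enclosing circle.

25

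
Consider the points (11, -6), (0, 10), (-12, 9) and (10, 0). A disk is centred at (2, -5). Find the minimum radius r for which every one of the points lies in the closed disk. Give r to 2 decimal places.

19.80

The required radius is the distance from (2, -5) to the farthest point.
Squared distances: 82, 229, 392, 89.
Maximum is 392, attained at (-12, 9).
r = √392 ≈ 19.80.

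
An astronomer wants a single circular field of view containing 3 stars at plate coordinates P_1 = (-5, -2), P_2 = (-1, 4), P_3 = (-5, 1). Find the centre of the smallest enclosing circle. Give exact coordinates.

(-3, 1)

Side lengths²: P_1P_2² = 52, P_1P_3² = 9, P_2P_3² = 25.
Since P_1P_2² = 52 ≥ 25 + 9 = 34, the angle opposite P_1P_2 is not acute, so the smallest enclosing circle has P_1P_2 as diameter.
Centre = midpoint of P_1P_2 = (-3, 1), r² = 52/4 = 13.
Centre = (-3, 1).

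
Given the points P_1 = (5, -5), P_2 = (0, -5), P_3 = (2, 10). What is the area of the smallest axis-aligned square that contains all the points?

225

The bounding box has width 5 and height 15.
An axis-aligned square enclosing the set must have side ≥ max(width, height).
So the minimum side is max(5, 15) = 15.
Area = 15² = 225.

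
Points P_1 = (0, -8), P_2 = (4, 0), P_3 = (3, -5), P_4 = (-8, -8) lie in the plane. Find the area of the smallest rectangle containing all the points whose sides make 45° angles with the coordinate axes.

80

In coordinates u = x + y, v = x − y the rectangle is axis-aligned; the map (x,y)→(u,v) scales areas by 2.
u-values: -8, 4, -2, -16; range = 4 − (-16) = 20.
v-values: 8, 4, 8, 0; range = 8 − 0 = 8.
Area = (20 × 8) / 2 = 80.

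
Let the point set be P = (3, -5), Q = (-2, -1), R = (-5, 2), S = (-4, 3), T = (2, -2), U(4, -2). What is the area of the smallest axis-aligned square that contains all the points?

The bounding box has width 9 and height 8.
An axis-aligned square enclosing the set must have side ≥ max(width, height).
So the minimum side is max(9, 8) = 9.
Area = 9² = 81.

81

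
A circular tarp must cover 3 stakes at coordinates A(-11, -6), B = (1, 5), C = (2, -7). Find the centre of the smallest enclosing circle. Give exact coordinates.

(-255/62, -91/62)

Side lengths²: AB² = 265, AC² = 170, BC² = 145.
Since AB² = 265 < 170 + 145 = 315, the triangle is acute, so the smallest enclosing circle is the circumcircle.
Circumcentre = (-255/62, -91/62), r² = 130645/1922.
Centre = (-255/62, -91/62).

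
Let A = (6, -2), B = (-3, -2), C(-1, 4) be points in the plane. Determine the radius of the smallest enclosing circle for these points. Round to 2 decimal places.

4.86

Side lengths²: AB² = 81, AC² = 85, BC² = 40.
Since AC² = 85 < 81 + 40 = 121, the triangle is acute, so the smallest enclosing circle is the circumcircle.
Circumcentre = (1.5, -1/6), r² = 425/18.
r = √(425/18) ≈ 4.86.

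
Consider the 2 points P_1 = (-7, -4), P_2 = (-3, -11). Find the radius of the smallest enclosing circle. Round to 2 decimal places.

4.03

The smallest circle enclosing two points has them as diameter endpoints.
Centre = midpoint = (-5, -7.5); r² = |P_1P_2|²/4 = 65/4 = 16.25.
r = √(16.25) ≈ 4.03.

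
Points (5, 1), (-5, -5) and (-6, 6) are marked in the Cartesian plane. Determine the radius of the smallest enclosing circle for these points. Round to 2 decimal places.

6.71

Call the three points A, B, C in the order given.
Side lengths²: AB² = 136, AC² = 146, BC² = 122.
Since AC² = 146 < 136 + 122 = 258, the triangle is acute, so the smallest enclosing circle is the circumcircle.
Circumcentre = (-99/58, 49/58), r² = 75701/1682.
r = √(75701/1682) ≈ 6.71.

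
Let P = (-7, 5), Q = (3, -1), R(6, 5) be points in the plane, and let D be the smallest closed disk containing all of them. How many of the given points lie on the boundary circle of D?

Side lengths²: PQ² = 136, PR² = 169, QR² = 45.
Since PR² = 169 < 136 + 45 = 181, the triangle is acute, so the smallest enclosing circle is the circumcircle.
Circumcentre = (-0.5, 4.5), r² = 42.5.
The points at distance exactly r from the centre are P, Q, R — 3 points.

3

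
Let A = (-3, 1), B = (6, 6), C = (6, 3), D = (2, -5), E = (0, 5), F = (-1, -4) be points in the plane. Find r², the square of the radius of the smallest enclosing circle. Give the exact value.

The farthest pair is B–F with squared distance 149. The circle on this segment as diameter has centre (2.5, 1) and r² = 149/4 = 37.25.
Check A: distance² to centre = 30.25 ≤ 37.25, so it lies inside.
All remaining points lie in this disk, and no smaller disk contains both endpoints, so this is the minimum enclosing circle.

37.25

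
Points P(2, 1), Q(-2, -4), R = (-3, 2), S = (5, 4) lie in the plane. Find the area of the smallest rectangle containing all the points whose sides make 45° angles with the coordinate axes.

52.5

In coordinates u = x + y, v = x − y the rectangle is axis-aligned; the map (x,y)→(u,v) scales areas by 2.
u-values: 3, -6, -1, 9; range = 9 − (-6) = 15.
v-values: 1, 2, -5, 1; range = 2 − (-5) = 7.
Area = (15 × 7) / 2 = 52.5.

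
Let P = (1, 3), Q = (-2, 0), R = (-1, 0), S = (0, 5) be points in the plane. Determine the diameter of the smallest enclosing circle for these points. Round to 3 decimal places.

The farthest pair is Q–S with squared distance 29. The circle on this segment as diameter has centre (-1, 2.5) and r² = 29/4 = 7.25.
Check P: distance² to centre = 4.25 ≤ 7.25, so it lies inside.
All remaining points lie in this disk, and no smaller disk contains both endpoints, so this is the minimum enclosing circle.
Diameter = 2r = 2√(7.25) ≈ 5.385.

5.385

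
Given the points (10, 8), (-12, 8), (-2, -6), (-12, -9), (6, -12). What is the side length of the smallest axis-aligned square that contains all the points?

22

The bounding box has width 22 and height 20.
An axis-aligned square enclosing the set must have side ≥ max(width, height).
So the minimum side is max(22, 20) = 22.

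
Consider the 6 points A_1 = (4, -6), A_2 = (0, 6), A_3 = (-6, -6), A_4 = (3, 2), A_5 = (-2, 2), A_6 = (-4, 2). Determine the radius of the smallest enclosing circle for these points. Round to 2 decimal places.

By Welzl's lemma the MEC is supported by two points (diametrically opposite) or three points (on a circumcircle).
The minimum enclosing circle is determined by three boundary points: A_1, A_2, A_3.
Their circumcentre is (-1, -1) with r² = 50.
The farthest remaining point A_4 is at distance² 25 ≤ 50.
r = √50 ≈ 7.07.

7.07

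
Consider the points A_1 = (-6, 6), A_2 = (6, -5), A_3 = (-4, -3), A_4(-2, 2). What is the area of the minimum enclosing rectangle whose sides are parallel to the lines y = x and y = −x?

In coordinates u = x + y, v = x − y the rectangle is axis-aligned; the map (x,y)→(u,v) scales areas by 2.
u-values: 0, 1, -7, 0; range = 1 − (-7) = 8.
v-values: -12, 11, -1, -4; range = 11 − (-12) = 23.
Area = (8 × 23) / 2 = 92.

92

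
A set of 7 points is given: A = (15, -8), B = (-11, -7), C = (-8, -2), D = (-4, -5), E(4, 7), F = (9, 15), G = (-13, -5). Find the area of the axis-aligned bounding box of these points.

644

x ranges over [-13, 15], width 28.
y ranges over [-8, 15], height 23.
Area = 28 × 23 = 644.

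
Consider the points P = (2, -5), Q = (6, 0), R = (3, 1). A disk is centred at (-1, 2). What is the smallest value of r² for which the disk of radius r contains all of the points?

The required radius is the distance from (-1, 2) to the farthest point.
Squared distances: 58, 53, 17.
Maximum is 58, attained at P.

58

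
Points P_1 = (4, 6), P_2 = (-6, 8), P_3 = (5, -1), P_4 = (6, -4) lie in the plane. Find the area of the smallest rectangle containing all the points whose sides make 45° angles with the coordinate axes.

In coordinates u = x + y, v = x − y the rectangle is axis-aligned; the map (x,y)→(u,v) scales areas by 2.
u-values: 10, 2, 4, 2; range = 10 − 2 = 8.
v-values: -2, -14, 6, 10; range = 10 − (-14) = 24.
Area = (8 × 24) / 2 = 96.

96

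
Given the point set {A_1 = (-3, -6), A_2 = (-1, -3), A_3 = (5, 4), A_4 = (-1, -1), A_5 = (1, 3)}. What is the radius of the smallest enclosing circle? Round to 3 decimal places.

The minimum enclosing circle of a finite set is fixed by two of the points (as a diameter) or three (as a circumcircle).
The farthest pair is A_1–A_3 with squared distance 164. The circle on this segment as diameter has centre (1, -1) and r² = 164/4 = 41.
Check A_2: distance² to centre = 8 ≤ 41, so it lies inside.
All remaining points lie in this disk, and no smaller disk contains both endpoints, so this is the minimum enclosing circle.
r = √41 ≈ 6.403.

6.403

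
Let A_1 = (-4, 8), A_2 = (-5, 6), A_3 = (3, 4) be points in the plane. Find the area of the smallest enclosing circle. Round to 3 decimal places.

53.572

Side lengths²: A_1A_2² = 5, A_1A_3² = 65, A_2A_3² = 68.
Since A_2A_3² = 68 < 65 + 5 = 70, the triangle is acute, so the smallest enclosing circle is the circumcircle.
Circumcentre = (-17/18, 47/9), r² = 5525/324.
Area = π·r² = π·5525/324 ≈ 53.572.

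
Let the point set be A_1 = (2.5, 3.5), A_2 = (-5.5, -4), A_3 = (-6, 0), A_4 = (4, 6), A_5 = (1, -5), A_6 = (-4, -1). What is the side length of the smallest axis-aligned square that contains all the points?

The bounding box has width 10 and height 11.
An axis-aligned square enclosing the set must have side ≥ max(width, height).
So the minimum side is max(10, 11) = 11.

11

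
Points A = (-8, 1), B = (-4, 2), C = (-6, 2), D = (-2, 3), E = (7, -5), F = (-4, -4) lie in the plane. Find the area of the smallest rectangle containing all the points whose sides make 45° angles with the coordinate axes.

105

In coordinates u = x + y, v = x − y the rectangle is axis-aligned; the map (x,y)→(u,v) scales areas by 2.
u-values: -7, -2, -4, 1, 2, -8; range = 2 − (-8) = 10.
v-values: -9, -6, -8, -5, 12, 0; range = 12 − (-9) = 21.
Area = (10 × 21) / 2 = 105.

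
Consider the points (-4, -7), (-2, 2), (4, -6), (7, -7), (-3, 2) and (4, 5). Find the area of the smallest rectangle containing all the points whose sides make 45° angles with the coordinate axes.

In coordinates u = x + y, v = x − y the rectangle is axis-aligned; the map (x,y)→(u,v) scales areas by 2.
u-values: -11, 0, -2, 0, -1, 9; range = 9 − (-11) = 20.
v-values: 3, -4, 10, 14, -5, -1; range = 14 − (-5) = 19.
Area = (20 × 19) / 2 = 190.

190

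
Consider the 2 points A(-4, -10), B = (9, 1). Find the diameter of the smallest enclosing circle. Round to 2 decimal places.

17.03

The smallest circle enclosing two points has them as diameter endpoints.
Centre = midpoint = (2.5, -4.5); r² = |AB|²/4 = 290/4 = 72.5.
Diameter = 2r = 2√(72.5) ≈ 17.03.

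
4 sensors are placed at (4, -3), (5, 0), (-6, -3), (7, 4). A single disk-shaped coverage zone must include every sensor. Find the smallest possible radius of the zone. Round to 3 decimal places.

The minimum enclosing circle of a finite set is fixed by two of the points (as a diameter) or three (as a circumcircle).
The farthest pair is (-6, -3)–(7, 4) with squared distance 218. The circle on this segment as diameter has centre (0.5, 0.5) and r² = 218/4 = 54.5.
Check (4, -3): distance² to centre = 24.5 ≤ 54.5, so it lies inside.
All remaining points lie in this disk, and no smaller disk contains both endpoints, so this is the minimum enclosing circle.
r = √(54.5) ≈ 7.382.

7.382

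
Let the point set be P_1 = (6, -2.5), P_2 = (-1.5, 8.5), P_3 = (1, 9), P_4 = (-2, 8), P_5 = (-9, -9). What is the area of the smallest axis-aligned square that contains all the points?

The bounding box has width 15 and height 18.
An axis-aligned square enclosing the set must have side ≥ max(width, height).
So the minimum side is max(15, 18) = 18.
Area = 18² = 324.

324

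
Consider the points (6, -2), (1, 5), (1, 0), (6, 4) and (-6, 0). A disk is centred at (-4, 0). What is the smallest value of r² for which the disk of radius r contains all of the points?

The required radius is the distance from (-4, 0) to the farthest point.
Squared distances: 104, 50, 25, 116, 4.
Maximum is 116, attained at (6, 4).

116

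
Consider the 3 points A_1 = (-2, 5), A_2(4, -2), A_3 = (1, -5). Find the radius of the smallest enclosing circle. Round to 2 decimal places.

5.22

Side lengths²: A_1A_2² = 85, A_1A_3² = 109, A_2A_3² = 18.
Since A_1A_3² = 109 ≥ 85 + 18 = 103, the angle opposite A_1A_3 is not acute, so the smallest enclosing circle has A_1A_3 as diameter.
Centre = midpoint of A_1A_3 = (-0.5, 0), r² = 109/4 = 27.25.
r = √(27.25) ≈ 5.22.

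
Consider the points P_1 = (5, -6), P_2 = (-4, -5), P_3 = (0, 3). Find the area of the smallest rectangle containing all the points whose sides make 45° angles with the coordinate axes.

In coordinates u = x + y, v = x − y the rectangle is axis-aligned; the map (x,y)→(u,v) scales areas by 2.
u-values: -1, -9, 3; range = 3 − (-9) = 12.
v-values: 11, 1, -3; range = 11 − (-3) = 14.
Area = (12 × 14) / 2 = 84.

84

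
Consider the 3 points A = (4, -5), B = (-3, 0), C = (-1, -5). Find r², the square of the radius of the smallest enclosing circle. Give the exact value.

18.5

Side lengths²: AB² = 74, AC² = 25, BC² = 29.
Since AB² = 74 ≥ 29 + 25 = 54, the angle opposite AB is not acute, so the smallest enclosing circle has AB as diameter.
Centre = midpoint of AB = (0.5, -2.5), r² = 74/4 = 18.5.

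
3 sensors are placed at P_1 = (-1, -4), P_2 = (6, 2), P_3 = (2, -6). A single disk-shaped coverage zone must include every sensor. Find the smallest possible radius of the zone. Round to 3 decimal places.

Side lengths²: P_1P_2² = 85, P_1P_3² = 13, P_2P_3² = 80.
Since P_1P_2² = 85 < 80 + 13 = 93, the triangle is acute, so the smallest enclosing circle is the circumcircle.
Circumcentre = (2.875, -1.4375), r² = 21.58203125.
r = √(21.58203125) ≈ 4.646.

4.646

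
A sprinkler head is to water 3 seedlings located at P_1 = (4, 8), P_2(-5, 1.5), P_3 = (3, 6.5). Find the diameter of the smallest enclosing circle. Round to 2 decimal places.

11.10

Side lengths²: P_1P_2² = 123.25, P_1P_3² = 3.25, P_2P_3² = 89.
Since P_1P_2² = 123.25 ≥ 89 + 3.25 = 92.25, the angle opposite P_1P_2 is not acute, so the smallest enclosing circle has P_1P_2 as diameter.
Centre = midpoint of P_1P_2 = (-0.5, 4.75), r² = 123.25/4 = 30.8125.
Diameter = 2r = 2√(30.8125) ≈ 11.10.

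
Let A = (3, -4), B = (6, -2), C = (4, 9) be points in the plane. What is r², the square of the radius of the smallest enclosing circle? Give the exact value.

42.5

Side lengths²: AB² = 13, AC² = 170, BC² = 125.
Since AC² = 170 ≥ 125 + 13 = 138, the angle opposite AC is not acute, so the smallest enclosing circle has AC as diameter.
Centre = midpoint of AC = (3.5, 2.5), r² = 170/4 = 42.5.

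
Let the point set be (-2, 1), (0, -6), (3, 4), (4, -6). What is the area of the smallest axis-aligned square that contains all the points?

The bounding box has width 6 and height 10.
An axis-aligned square enclosing the set must have side ≥ max(width, height).
So the minimum side is max(6, 10) = 10.
Area = 10² = 100.

100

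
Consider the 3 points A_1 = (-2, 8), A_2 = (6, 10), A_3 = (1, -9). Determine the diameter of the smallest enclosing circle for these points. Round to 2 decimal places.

Side lengths²: A_1A_2² = 68, A_1A_3² = 298, A_2A_3² = 386.
Since A_2A_3² = 386 ≥ 298 + 68 = 366, the angle opposite A_2A_3 is not acute, so the smallest enclosing circle has A_2A_3 as diameter.
Centre = midpoint of A_2A_3 = (3.5, 0.5), r² = 386/4 = 96.5.
Diameter = 2r = 2√(96.5) ≈ 19.65.

19.65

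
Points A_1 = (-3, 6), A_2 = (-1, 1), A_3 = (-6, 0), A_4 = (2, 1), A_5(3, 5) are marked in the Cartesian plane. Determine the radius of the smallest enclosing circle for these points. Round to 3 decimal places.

The farthest pair is A_3–A_5 with squared distance 106. The circle on this segment as diameter has centre (-1.5, 2.5) and r² = 106/4 = 26.5.
Check A_1: distance² to centre = 14.5 ≤ 26.5, so it lies inside.
All remaining points lie in this disk, and no smaller disk contains both endpoints, so this is the minimum enclosing circle.
r = √(26.5) ≈ 5.148.

5.148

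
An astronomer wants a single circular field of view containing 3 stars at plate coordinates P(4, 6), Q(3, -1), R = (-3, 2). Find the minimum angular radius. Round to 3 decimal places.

4.249

Side lengths²: PQ² = 50, PR² = 65, QR² = 45.
Since PR² = 65 < 50 + 45 = 95, the triangle is acute, so the smallest enclosing circle is the circumcircle.
Circumcentre = (7/6, 17/6), r² = 325/18.
r = √(325/18) ≈ 4.249.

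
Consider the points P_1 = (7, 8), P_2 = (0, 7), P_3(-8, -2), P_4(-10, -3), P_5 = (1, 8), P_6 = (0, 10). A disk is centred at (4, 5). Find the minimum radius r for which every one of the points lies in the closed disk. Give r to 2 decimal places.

16.12

The required radius is the distance from (4, 5) to the farthest point.
Squared distances: 18, 20, 193, 260, 18, 41.
Maximum is 260, attained at P_4.
r = √260 ≈ 16.12.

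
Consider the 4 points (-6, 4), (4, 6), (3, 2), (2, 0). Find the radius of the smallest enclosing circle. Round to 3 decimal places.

5.151

The minimum enclosing circle of a finite set is fixed by two of the points (as a diameter) or three (as a circumcircle).
The minimum enclosing circle is determined by three boundary points: (-6, 4), (4, 6), (2, 0).
Their circumcentre is (-6/7, 30/7) with r² = 1300/49.
The farthest remaining point (3, 2) is at distance² 985/49 ≤ 1300/49.
r = √(1300/49) ≈ 5.151.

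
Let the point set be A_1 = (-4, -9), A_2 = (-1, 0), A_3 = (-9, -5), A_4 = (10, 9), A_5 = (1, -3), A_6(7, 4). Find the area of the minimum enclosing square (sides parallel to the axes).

361

The bounding box has width 19 and height 18.
An axis-aligned square enclosing the set must have side ≥ max(width, height).
So the minimum side is max(19, 18) = 19.
Area = 19² = 361.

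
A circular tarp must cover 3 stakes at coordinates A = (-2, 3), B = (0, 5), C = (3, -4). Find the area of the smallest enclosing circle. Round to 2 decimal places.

Side lengths²: AB² = 8, AC² = 74, BC² = 90.
Since BC² = 90 ≥ 74 + 8 = 82, the angle opposite BC is not acute, so the smallest enclosing circle has BC as diameter.
Centre = midpoint of BC = (1.5, 0.5), r² = 90/4 = 22.5.
Area = π·r² = π·22.5 ≈ 70.69.

70.69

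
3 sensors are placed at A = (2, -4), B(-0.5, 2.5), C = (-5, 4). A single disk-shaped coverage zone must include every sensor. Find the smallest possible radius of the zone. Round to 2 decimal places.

5.32

Side lengths²: AB² = 48.5, AC² = 113, BC² = 22.5.
Since AC² = 113 ≥ 48.5 + 22.5 = 71, the angle opposite AC is not acute, so the smallest enclosing circle has AC as diameter.
Centre = midpoint of AC = (-1.5, 0), r² = 113/4 = 28.25.
r = √(28.25) ≈ 5.32.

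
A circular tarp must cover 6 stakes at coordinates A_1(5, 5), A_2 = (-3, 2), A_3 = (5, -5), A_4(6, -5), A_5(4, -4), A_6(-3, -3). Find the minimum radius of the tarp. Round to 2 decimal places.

A smallest enclosing disk is always determined by at most three of the input points on its boundary.
The minimum enclosing circle is determined by three boundary points: A_1, A_4, A_6.
Their circumcentre is (51/22, -7/22) with r² = 8585/242.
The farthest remaining point A_2 is at distance² 8145/242 ≤ 8585/242.
r = √(8585/242) ≈ 5.96.

5.96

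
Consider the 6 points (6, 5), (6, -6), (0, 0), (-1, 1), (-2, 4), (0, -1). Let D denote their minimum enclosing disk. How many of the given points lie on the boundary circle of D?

3

By Welzl's lemma the MEC is supported by two points (diametrically opposite) or three points (on a circumcircle).
The minimum enclosing circle is determined by three boundary points: (6, 5), (6, -6), (-2, 4).
Their circumcentre is (2.625, -0.5) with r² = 41.640625.
The farthest remaining point (-1, 1) is at distance² 15.390625 ≤ 41.640625.
The points at distance exactly r from the centre are (6, 5), (6, -6), (-2, 4) — 3 points.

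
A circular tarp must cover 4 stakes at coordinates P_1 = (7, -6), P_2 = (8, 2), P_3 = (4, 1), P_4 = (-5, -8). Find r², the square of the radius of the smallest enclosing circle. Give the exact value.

67.25

By Welzl's lemma the MEC is supported by two points (diametrically opposite) or three points (on a circumcircle).
The farthest pair is P_2–P_4 with squared distance 269. The circle on this segment as diameter has centre (1.5, -3) and r² = 269/4 = 67.25.
Check P_1: distance² to centre = 39.25 ≤ 67.25, so it lies inside.
All remaining points lie in this disk, and no smaller disk contains both endpoints, so this is the minimum enclosing circle.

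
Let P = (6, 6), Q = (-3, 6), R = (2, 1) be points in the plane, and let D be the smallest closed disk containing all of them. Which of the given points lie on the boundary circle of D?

Side lengths²: PQ² = 81, PR² = 41, QR² = 50.
Since PQ² = 81 < 50 + 41 = 91, the triangle is acute, so the smallest enclosing circle is the circumcircle.
Circumcentre = (1.5, 5.5), r² = 20.5.
The points at distance exactly r from the centre are P, Q, R — 3 points.

P, Q, R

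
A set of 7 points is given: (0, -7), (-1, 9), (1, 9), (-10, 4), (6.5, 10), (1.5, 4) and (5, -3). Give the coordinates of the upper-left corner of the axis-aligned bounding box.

x-range [-10, 6.5], y-range [-7, 10].
The upper-left corner is (-10, 10).

(-10, 10)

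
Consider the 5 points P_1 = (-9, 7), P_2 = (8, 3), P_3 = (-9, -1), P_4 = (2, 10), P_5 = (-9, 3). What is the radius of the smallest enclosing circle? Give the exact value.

By Welzl's lemma the MEC is supported by two points (diametrically opposite) or three points (on a circumcircle).
The minimum enclosing circle is determined by three boundary points: P_1, P_2, P_3.
Their circumcentre is (-33/34, 3) with r² = 93025/1156.
The farthest remaining point P_5 is at distance² 74529/1156 ≤ 93025/1156.
r = √(93025/1156) = 305/34.

305/34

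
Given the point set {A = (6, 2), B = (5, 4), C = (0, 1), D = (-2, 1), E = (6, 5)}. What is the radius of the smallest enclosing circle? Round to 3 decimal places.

By Welzl's lemma the MEC is supported by two points (diametrically opposite) or three points (on a circumcircle).
The farthest pair is D–E with squared distance 80. The circle on this segment as diameter has centre (2, 3) and r² = 80/4 = 20.
Check A: distance² to centre = 17 ≤ 20, so it lies inside.
All remaining points lie in this disk, and no smaller disk contains both endpoints, so this is the minimum enclosing circle.
r = √20 ≈ 4.472.

4.472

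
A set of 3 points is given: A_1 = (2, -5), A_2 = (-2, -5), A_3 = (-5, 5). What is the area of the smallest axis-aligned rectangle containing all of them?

70

x ranges over [-5, 2], width 7.
y ranges over [-5, 5], height 10.
Area = 7 × 10 = 70.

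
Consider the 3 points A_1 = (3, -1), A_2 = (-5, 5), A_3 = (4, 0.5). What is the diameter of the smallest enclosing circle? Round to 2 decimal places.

Side lengths²: A_1A_2² = 100, A_1A_3² = 3.25, A_2A_3² = 101.25.
Since A_2A_3² = 101.25 < 100 + 3.25 = 103.25, the triangle is acute, so the smallest enclosing circle is the circumcircle.
Circumcentre = (-0.625, 2.5), r² = 25.390625.
Diameter = 2r = 2√(25.390625) ≈ 10.08.

10.08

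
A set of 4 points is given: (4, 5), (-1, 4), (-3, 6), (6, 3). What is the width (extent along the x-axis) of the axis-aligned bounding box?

max x = 6, min x = -3, so width = 9.

9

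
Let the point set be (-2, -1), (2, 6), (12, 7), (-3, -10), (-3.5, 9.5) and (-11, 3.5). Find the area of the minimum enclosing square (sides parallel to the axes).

529

The bounding box has width 23 and height 19.5.
An axis-aligned square enclosing the set must have side ≥ max(width, height).
So the minimum side is max(23, 19.5) = 23.
Area = 23² = 529.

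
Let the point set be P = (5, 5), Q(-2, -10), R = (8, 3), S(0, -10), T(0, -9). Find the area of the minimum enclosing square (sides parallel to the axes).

The bounding box has width 10 and height 15.
An axis-aligned square enclosing the set must have side ≥ max(width, height).
So the minimum side is max(10, 15) = 15.
Area = 15² = 225.

225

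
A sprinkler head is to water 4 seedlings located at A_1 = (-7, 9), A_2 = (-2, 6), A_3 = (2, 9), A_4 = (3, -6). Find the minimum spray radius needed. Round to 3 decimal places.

By Welzl's lemma the MEC is supported by two points (diametrically opposite) or three points (on a circumcircle).
The farthest pair is A_1–A_4 with squared distance 325. The circle on this segment as diameter has centre (-2, 1.5) and r² = 325/4 = 81.25.
Check A_2: distance² to centre = 20.25 ≤ 81.25, so it lies inside.
All remaining points lie in this disk, and no smaller disk contains both endpoints, so this is the minimum enclosing circle.
r = √(81.25) ≈ 9.014.

9.014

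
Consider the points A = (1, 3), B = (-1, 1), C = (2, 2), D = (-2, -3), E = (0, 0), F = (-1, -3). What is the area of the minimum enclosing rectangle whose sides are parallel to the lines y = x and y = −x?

18

In coordinates u = x + y, v = x − y the rectangle is axis-aligned; the map (x,y)→(u,v) scales areas by 2.
u-values: 4, 0, 4, -5, 0, -4; range = 4 − (-5) = 9.
v-values: -2, -2, 0, 1, 0, 2; range = 2 − (-2) = 4.
Area = (9 × 4) / 2 = 18.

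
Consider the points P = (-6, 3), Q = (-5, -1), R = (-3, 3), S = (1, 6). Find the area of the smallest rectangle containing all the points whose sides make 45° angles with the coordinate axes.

In coordinates u = x + y, v = x − y the rectangle is axis-aligned; the map (x,y)→(u,v) scales areas by 2.
u-values: -3, -6, 0, 7; range = 7 − (-6) = 13.
v-values: -9, -4, -6, -5; range = -4 − (-9) = 5.
Area = (13 × 5) / 2 = 32.5.

32.5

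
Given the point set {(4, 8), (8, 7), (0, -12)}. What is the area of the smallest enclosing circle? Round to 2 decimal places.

Call the three points A, B, C in the order given.
Side lengths²: AB² = 17, AC² = 416, BC² = 425.
Since BC² = 425 < 416 + 17 = 433, the triangle is acute, so the smallest enclosing circle is the circumcircle.
Circumcentre = (149/42, -97/42), r² = 93925/882.
Area = π·r² = π·93925/882 ≈ 334.55.

334.55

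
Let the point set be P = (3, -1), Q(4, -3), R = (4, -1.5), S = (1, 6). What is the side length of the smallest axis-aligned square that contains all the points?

9

The bounding box has width 3 and height 9.
An axis-aligned square enclosing the set must have side ≥ max(width, height).
So the minimum side is max(3, 9) = 9.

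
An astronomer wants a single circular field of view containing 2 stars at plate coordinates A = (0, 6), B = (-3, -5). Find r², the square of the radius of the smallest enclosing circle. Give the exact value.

32.5

The smallest circle enclosing two points has them as diameter endpoints.
Centre = midpoint = (-1.5, 0.5); r² = |AB|²/4 = 130/4 = 32.5.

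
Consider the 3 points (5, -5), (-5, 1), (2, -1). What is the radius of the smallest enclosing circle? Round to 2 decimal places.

5.83

Call the three points A, B, C in the order given.
Side lengths²: AB² = 136, AC² = 25, BC² = 53.
Since AB² = 136 ≥ 53 + 25 = 78, the angle opposite AB is not acute, so the smallest enclosing circle has AB as diameter.
Centre = midpoint of AB = (0, -2), r² = 136/4 = 34.
r = √34 ≈ 5.83.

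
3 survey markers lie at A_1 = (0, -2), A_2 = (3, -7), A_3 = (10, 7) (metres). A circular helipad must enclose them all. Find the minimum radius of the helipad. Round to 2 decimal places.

7.83

Side lengths²: A_1A_2² = 34, A_1A_3² = 181, A_2A_3² = 245.
Since A_2A_3² = 245 ≥ 181 + 34 = 215, the angle opposite A_2A_3 is not acute, so the smallest enclosing circle has A_2A_3 as diameter.
Centre = midpoint of A_2A_3 = (6.5, 0), r² = 245/4 = 61.25.
r = √(61.25) ≈ 7.83.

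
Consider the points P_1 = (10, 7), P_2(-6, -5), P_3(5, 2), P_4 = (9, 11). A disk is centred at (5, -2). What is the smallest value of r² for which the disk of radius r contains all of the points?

The required radius is the distance from (5, -2) to the farthest point.
Squared distances: 106, 130, 16, 185.
Maximum is 185, attained at P_4.

185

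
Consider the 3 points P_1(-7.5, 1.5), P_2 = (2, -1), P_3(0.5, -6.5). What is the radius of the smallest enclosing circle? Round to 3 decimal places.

Side lengths²: P_1P_2² = 96.5, P_1P_3² = 128, P_2P_3² = 32.5.
Since P_1P_3² = 128 < 96.5 + 32.5 = 129, the triangle is acute, so the smallest enclosing circle is the circumcircle.
Circumcentre = (-97/28, -69/28), r² = 12545/392.
r = √(12545/392) ≈ 5.657.

5.657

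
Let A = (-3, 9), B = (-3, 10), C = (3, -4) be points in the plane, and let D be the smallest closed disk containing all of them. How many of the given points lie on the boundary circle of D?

2

Side lengths²: AB² = 1, AC² = 205, BC² = 232.
Since BC² = 232 ≥ 205 + 1 = 206, the angle opposite BC is not acute, so the smallest enclosing circle has BC as diameter.
Centre = midpoint of BC = (0, 3), r² = 232/4 = 58.
The points at distance exactly r from the centre are B, C — 2 points.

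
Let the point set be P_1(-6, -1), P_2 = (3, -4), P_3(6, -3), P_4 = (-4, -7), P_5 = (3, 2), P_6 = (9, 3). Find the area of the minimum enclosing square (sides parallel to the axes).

The bounding box has width 15 and height 10.
An axis-aligned square enclosing the set must have side ≥ max(width, height).
So the minimum side is max(15, 10) = 15.
Area = 15² = 225.

225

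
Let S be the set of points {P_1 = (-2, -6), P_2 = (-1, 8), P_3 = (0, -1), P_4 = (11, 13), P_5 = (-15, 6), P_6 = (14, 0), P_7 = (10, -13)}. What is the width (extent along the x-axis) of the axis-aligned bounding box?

29

max x = 14, min x = -15, so width = 29.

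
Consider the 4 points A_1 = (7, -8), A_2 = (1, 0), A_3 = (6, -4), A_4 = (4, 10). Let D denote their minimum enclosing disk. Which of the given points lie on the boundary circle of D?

A_1, A_4

A smallest enclosing disk is always determined by at most three of the input points on its boundary.
The farthest pair is A_1–A_4 with squared distance 333. The circle on this segment as diameter has centre (5.5, 1) and r² = 333/4 = 83.25.
Check A_2: distance² to centre = 21.25 ≤ 83.25, so it lies inside.
All remaining points lie in this disk, and no smaller disk contains both endpoints, so this is the minimum enclosing circle.
The points at distance exactly r from the centre are A_1, A_4 — 2 points.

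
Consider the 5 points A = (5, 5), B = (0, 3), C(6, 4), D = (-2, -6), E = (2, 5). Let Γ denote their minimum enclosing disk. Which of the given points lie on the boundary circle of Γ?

By Welzl's lemma the MEC is supported by two points (diametrically opposite) or three points (on a circumcircle).
The farthest pair is A–D with squared distance 170. The circle on this segment as diameter has centre (1.5, -0.5) and r² = 170/4 = 42.5.
Check B: distance² to centre = 14.5 ≤ 42.5, so it lies inside.
All remaining points lie in this disk, and no smaller disk contains both endpoints, so this is the minimum enclosing circle.
The points at distance exactly r from the centre are A, D — 2 points.

A, D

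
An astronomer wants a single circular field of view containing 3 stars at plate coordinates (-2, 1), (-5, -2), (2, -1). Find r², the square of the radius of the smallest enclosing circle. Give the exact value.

12.5

Call the three points A, B, C in the order given.
Side lengths²: AB² = 18, AC² = 20, BC² = 50.
Since BC² = 50 ≥ 20 + 18 = 38, the angle opposite BC is not acute, so the smallest enclosing circle has BC as diameter.
Centre = midpoint of BC = (-1.5, -1.5), r² = 50/4 = 12.5.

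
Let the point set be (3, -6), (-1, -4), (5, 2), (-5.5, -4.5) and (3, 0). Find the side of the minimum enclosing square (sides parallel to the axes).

The bounding box has width 10.5 and height 8.
An axis-aligned square enclosing the set must have side ≥ max(width, height).
So the minimum side is max(10.5, 8) = 10.5.

10.5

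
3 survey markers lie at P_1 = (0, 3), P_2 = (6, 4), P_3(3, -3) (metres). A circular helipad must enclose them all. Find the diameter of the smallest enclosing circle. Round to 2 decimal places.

7.97

Side lengths²: P_1P_2² = 37, P_1P_3² = 45, P_2P_3² = 58.
Since P_2P_3² = 58 < 45 + 37 = 82, the triangle is acute, so the smallest enclosing circle is the circumcircle.
Circumcentre = (89/26, 25/26), r² = 5365/338.
Diameter = 2r = 2√(5365/338) ≈ 7.97.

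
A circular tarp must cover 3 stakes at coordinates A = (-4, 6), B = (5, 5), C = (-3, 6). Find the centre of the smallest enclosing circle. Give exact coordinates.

(0.5, 5.5)

Side lengths²: AB² = 82, AC² = 1, BC² = 65.
Since AB² = 82 ≥ 65 + 1 = 66, the angle opposite AB is not acute, so the smallest enclosing circle has AB as diameter.
Centre = midpoint of AB = (0.5, 5.5), r² = 82/4 = 20.5.
Centre = (0.5, 5.5).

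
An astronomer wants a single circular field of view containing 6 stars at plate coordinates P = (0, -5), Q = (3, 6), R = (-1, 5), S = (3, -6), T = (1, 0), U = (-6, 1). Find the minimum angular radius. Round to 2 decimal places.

6.52

The minimum enclosing circle is determined by three boundary points: Q, S, U.
Their circumcentre is (4/9, 0) with r² = 3445/81.
The farthest remaining point R is at distance² 2194/81 ≤ 3445/81.
r = √(3445/81) ≈ 6.52.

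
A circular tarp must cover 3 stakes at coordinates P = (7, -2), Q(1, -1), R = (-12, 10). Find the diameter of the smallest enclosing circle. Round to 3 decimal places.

22.472

Side lengths²: PQ² = 37, PR² = 505, QR² = 290.
Since PR² = 505 ≥ 290 + 37 = 327, the angle opposite PR is not acute, so the smallest enclosing circle has PR as diameter.
Centre = midpoint of PR = (-2.5, 4), r² = 505/4 = 126.25.
Diameter = 2r = 2√(126.25) ≈ 22.472.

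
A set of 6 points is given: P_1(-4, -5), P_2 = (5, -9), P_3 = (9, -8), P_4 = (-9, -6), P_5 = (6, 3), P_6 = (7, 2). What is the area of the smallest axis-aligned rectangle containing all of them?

216

x ranges over [-9, 9], width 18.
y ranges over [-9, 3], height 12.
Area = 18 × 12 = 216.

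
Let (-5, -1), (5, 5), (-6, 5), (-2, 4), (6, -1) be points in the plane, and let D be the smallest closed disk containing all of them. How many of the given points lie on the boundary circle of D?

2

The farthest pair is (-6, 5)–(6, -1) with squared distance 180. The circle on this segment as diameter has centre (0, 2) and r² = 180/4 = 45.
Check (-5, -1): distance² to centre = 34 ≤ 45, so it lies inside.
All remaining points lie in this disk, and no smaller disk contains both endpoints, so this is the minimum enclosing circle.
The points at distance exactly r from the centre are (-6, 5), (6, -1) — 2 points.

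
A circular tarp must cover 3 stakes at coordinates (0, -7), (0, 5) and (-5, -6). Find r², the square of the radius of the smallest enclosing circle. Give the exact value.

37.96

Call the three points A, B, C in the order given.
Side lengths²: AB² = 144, AC² = 26, BC² = 146.
Since BC² = 146 < 144 + 26 = 170, the triangle is acute, so the smallest enclosing circle is the circumcircle.
Circumcentre = (-1.4, -1), r² = 37.96.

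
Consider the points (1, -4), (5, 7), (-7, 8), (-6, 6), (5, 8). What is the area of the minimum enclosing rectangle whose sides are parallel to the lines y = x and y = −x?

160

In coordinates u = x + y, v = x − y the rectangle is axis-aligned; the map (x,y)→(u,v) scales areas by 2.
u-values: -3, 12, 1, 0, 13; range = 13 − (-3) = 16.
v-values: 5, -2, -15, -12, -3; range = 5 − (-15) = 20.
Area = (16 × 20) / 2 = 160.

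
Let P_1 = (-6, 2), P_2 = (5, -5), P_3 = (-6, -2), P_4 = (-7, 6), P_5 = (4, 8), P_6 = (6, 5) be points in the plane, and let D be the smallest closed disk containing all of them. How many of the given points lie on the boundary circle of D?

The minimum enclosing circle is determined by three boundary points: P_2, P_4, P_5.
Their circumcentre is (-25/58, 65/58) with r² = 112625/1682.
The farthest remaining point P_6 is at distance² 94877/1682 ≤ 112625/1682.
The points at distance exactly r from the centre are P_2, P_4, P_5 — 3 points.

3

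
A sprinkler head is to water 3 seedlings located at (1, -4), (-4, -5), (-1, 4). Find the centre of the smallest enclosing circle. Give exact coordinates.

(-16/7, -4/7)

Call the three points A, B, C in the order given.
Side lengths²: AB² = 26, AC² = 68, BC² = 90.
Since BC² = 90 < 68 + 26 = 94, the triangle is acute, so the smallest enclosing circle is the circumcircle.
Circumcentre = (-16/7, -4/7), r² = 1105/49.
Centre = (-16/7, -4/7).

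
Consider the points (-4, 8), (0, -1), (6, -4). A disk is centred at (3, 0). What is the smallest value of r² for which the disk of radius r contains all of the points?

The required radius is the distance from (3, 0) to the farthest point.
Squared distances: 113, 10, 25.
Maximum is 113, attained at (-4, 8).

113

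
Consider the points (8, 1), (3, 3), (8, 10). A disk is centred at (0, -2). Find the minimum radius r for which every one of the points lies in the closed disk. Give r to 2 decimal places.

14.42

The required radius is the distance from (0, -2) to the farthest point.
Squared distances: 73, 34, 208.
Maximum is 208, attained at (8, 10).
r = √208 ≈ 14.42.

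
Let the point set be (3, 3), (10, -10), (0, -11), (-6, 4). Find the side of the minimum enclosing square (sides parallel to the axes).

16

The bounding box has width 16 and height 15.
An axis-aligned square enclosing the set must have side ≥ max(width, height).
So the minimum side is max(16, 15) = 16.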